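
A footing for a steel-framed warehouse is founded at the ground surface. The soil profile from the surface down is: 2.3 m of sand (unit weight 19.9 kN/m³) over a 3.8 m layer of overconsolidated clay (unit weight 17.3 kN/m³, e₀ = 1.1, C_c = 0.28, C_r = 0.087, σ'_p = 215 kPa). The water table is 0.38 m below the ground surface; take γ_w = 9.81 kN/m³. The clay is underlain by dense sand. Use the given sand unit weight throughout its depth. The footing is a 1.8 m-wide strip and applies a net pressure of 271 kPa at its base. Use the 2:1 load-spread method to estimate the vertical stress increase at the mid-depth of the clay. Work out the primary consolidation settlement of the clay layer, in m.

S_c ≈ 0.0745 m

Mid-depth of clay below the ground surface: z = 2.3 + 3.8/2 = 4.2 m.
Total vertical stress at mid-clay: σ_v = 19.9×2.3 + 17.3×1.9 = 78.64 kPa.
Pore pressure: u = 9.81×(4.2 − 0.38) = 37.474 kPa.
Initial effective stress: σ'_0 = σ_v − u = 78.64 − 37.474 = 41.166 kPa.
Stress increase at mid-clay by the 2:1 spreading method:
Δσ = qB/(B+z) = 271×1.8/(1.8+4.2) = 81.3 kPa
Final effective stress: σ'_f = 41.166 + 81.3 = 122.47 kPa.
σ'_f = 122.47 ≤ σ'_p = 215 kPa, so the clay remains overconsolidated and only the recompression index applies:
S_c = C_r·H/(1+e₀)·log₁₀(σ'_f/σ'_0) = 0.087×3.8/2.1×log₁₀(122.47/41.166)
    = 0.15743 × 0.47349 = 0.07454 m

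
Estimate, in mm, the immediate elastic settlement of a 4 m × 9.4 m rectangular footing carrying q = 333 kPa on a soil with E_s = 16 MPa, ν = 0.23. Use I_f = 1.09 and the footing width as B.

Immediate (elastic) settlement: S_e = q·B·(1−ν²)/E_s · I_f.
E_s = 16 MPa = 16000 kPa.
S_e = 333 × 4 × (1 − 0.23²) / 16000 × 1.09
    = 333 × 4 × 0.9471 / 16000 × 1.09
    = 0.08594 m = 85.94 mm

S_e ≈ 85.9 mm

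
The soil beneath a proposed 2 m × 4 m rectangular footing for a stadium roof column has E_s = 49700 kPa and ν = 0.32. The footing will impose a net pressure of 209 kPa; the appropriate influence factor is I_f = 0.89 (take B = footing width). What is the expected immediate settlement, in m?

Immediate (elastic) settlement: S_e = q·B·(1−ν²)/E_s · I_f.
S_e = 209 × 2 × (1 − 0.32²) / 49700 × 0.89
    = 209 × 2 × 0.8976 / 49700 × 0.89
    = 0.006719 m

S_e ≈ 0.00672 m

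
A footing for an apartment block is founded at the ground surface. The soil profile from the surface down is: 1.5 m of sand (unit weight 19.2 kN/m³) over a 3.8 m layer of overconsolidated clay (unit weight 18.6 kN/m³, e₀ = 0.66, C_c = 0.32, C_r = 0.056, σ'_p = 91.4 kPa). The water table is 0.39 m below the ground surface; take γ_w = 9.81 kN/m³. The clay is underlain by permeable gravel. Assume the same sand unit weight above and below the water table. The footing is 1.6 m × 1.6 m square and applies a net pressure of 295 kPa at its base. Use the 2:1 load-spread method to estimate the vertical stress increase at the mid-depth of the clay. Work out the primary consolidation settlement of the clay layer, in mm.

S_c ≈ 34.9 mm

Mid-depth of clay below the ground surface: z = 1.5 + 3.8/2 = 3.4 m.
Total vertical stress at mid-clay: σ_v = 19.2×1.5 + 18.6×1.9 = 64.14 kPa.
Pore pressure: u = 9.81×(3.4 − 0.39) = 29.528 kPa.
Initial effective stress: σ'_0 = σ_v − u = 64.14 − 29.528 = 34.612 kPa.
Stress increase at mid-clay by the 2:1 spreading method:
Δσ = qBL/((B+z)(L+z)) = 295×1.6×1.6/((1.6+3.4)(1.6+3.4)) = 30.208 kPa
Final effective stress: σ'_f = 34.612 + 30.208 = 64.82 kPa.
σ'_f = 64.82 ≤ σ'_p = 91.4 kPa, so the clay remains overconsolidated and only the recompression index applies:
S_c = C_r·H/(1+e₀)·log₁₀(σ'_f/σ'_0) = 0.056×3.8/1.66×log₁₀(64.82/34.612)
    = 0.1282 × 0.27248 = 0.03493 m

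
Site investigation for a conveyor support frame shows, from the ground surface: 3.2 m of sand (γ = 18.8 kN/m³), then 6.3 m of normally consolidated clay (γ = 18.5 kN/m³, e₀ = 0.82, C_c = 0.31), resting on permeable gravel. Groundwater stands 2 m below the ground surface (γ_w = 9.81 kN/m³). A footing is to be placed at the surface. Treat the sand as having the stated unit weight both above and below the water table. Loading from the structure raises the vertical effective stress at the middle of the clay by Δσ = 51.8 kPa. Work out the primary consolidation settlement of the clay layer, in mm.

S_c ≈ 243 mm

Mid-depth of clay below the ground surface: z = 3.2 + 6.3/2 = 6.35 m.
Total vertical stress at mid-clay: σ_v = 18.8×3.2 + 18.5×3.15 = 118.44 kPa.
Pore pressure: u = 9.81×(6.35 − 2) = 42.673 kPa.
Initial effective stress: σ'_0 = σ_v − u = 118.44 − 42.673 = 75.767 kPa.
Final effective stress: σ'_f = σ'_0 + Δσ = 75.767 + 51.8 = 127.57 kPa.
Normally consolidated clay, so the full stress increment lies on the virgin compression line:
S_c = C_c·H/(1+e₀)·log₁₀(σ'_f/σ'_0) = 0.31×6.3/(1+0.82)×log₁₀(127.57/75.767)
    = 1.0731 × 0.22627 = 0.2428 m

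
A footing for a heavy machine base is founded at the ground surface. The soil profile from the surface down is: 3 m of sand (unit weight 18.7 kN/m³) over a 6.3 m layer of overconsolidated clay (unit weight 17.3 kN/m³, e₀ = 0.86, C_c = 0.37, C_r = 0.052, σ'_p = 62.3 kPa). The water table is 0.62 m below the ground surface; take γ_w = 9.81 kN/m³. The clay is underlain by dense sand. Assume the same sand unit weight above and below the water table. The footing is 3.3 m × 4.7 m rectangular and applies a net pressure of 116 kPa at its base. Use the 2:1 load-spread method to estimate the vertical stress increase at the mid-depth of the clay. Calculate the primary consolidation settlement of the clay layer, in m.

Mid-depth of clay below the ground surface: z = 3 + 6.3/2 = 6.15 m.
Total vertical stress at mid-clay: σ_v = 18.7×3 + 17.3×3.15 = 110.59 kPa.
Pore pressure: u = 9.81×(6.15 − 0.62) = 54.249 kPa.
Initial effective stress: σ'_0 = σ_v − u = 110.59 − 54.249 = 56.341 kPa.
Stress increase at mid-clay by the 2:1 spreading method:
Δσ = qBL/((B+z)(L+z)) = 116×3.3×4.7/((3.3+6.15)(4.7+6.15)) = 17.547 kPa
Final effective stress: σ'_f = 56.341 + 17.547 = 73.888 kPa.
σ'_f = 73.888 > σ'_p = 62.3 kPa, so the stress path crosses the preconsolidation pressure — recompression up to σ'_p, then virgin compression beyond:
S_c = H/(1+e₀)·[C_r·log₁₀(σ'_p/σ'_0) + C_c·log₁₀(σ'_f/σ'_p)]
    = 6.3/1.86 × [0.052×log₁₀(62.3/56.341) + 0.37×log₁₀(73.888/62.3)]
    = 3.3871 × [0.0022705 + 0.027412] = 0.1005 m

S_c ≈ 0.101 m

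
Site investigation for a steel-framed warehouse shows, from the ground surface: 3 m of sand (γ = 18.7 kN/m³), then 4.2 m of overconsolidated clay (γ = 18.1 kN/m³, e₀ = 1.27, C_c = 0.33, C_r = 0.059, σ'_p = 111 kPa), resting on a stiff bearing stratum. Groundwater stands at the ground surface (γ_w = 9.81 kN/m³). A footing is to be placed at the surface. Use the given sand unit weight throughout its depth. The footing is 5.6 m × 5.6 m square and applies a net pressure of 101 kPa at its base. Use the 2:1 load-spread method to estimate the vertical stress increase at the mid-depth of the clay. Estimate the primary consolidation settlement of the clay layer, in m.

Mid-depth of clay below the ground surface: z = 3 + 4.2/2 = 5.1 m.
Total vertical stress at mid-clay: σ_v = 18.7×3 + 18.1×2.1 = 94.11 kPa.
Pore pressure: u = 9.81×(5.1 − 0) = 50.031 kPa.
Initial effective stress: σ'_0 = σ_v − u = 94.11 − 50.031 = 44.079 kPa.
Stress increase at mid-clay by the 2:1 spreading method:
Δσ = qBL/((B+z)(L+z)) = 101×5.6×5.6/((5.6+5.1)(5.6+5.1)) = 27.665 kPa
Final effective stress: σ'_f = 44.079 + 27.665 = 71.744 kPa.
σ'_f = 71.744 ≤ σ'_p = 111 kPa, so the clay remains overconsolidated and only the recompression index applies:
S_c = C_r·H/(1+e₀)·log₁₀(σ'_f/σ'_0) = 0.059×4.2/2.27×log₁₀(71.744/44.079)
    = 0.10916 × 0.21155 = 0.02309 m

S_c ≈ 0.0231 m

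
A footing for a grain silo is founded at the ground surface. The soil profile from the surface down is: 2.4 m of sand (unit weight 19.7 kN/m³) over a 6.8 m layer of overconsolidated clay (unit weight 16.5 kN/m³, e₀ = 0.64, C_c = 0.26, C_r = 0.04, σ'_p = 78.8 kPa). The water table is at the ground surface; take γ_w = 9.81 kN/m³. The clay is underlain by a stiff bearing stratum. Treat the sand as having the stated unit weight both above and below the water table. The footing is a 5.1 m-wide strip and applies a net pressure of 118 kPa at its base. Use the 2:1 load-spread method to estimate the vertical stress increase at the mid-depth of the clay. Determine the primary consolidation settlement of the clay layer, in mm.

Mid-depth of clay below the ground surface: z = 2.4 + 6.8/2 = 5.8 m.
Total vertical stress at mid-clay: σ_v = 19.7×2.4 + 16.5×3.4 = 103.38 kPa.
Pore pressure: u = 9.81×(5.8 − 0) = 56.898 kPa.
Initial effective stress: σ'_0 = σ_v − u = 103.38 − 56.898 = 46.482 kPa.
Stress increase at mid-clay by the 2:1 spreading method:
Δσ = qB/(B+z) = 118×5.1/(5.1+5.8) = 55.211 kPa
Final effective stress: σ'_f = 46.482 + 55.211 = 101.69 kPa.
σ'_f = 101.69 > σ'_p = 78.8 kPa, so the stress path crosses the preconsolidation pressure — recompression up to σ'_p, then virgin compression beyond:
S_c = H/(1+e₀)·[C_r·log₁₀(σ'_p/σ'_0) + C_c·log₁₀(σ'_f/σ'_p)]
    = 6.8/1.64 × [0.04×log₁₀(78.8/46.482) + 0.26×log₁₀(101.69/78.8)]
    = 4.1463 × [0.0091697 + 0.028796] = 0.1574 m

S_c ≈ 157 mm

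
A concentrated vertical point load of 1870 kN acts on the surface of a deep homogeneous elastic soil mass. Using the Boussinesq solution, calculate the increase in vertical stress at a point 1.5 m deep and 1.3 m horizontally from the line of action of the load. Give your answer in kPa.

Δσ_z ≈ 97.8 kPa

Boussinesq vertical stress below a point load on an elastic half-space:
Δσ_z = 3P/(2πz²) · [1 + (r/z)²]^(−5/2)
r/z = 1.3/1.5 = 0.86667; [1+(r/z)²]^(−5/2) = 0.24644.
Δσ_z = 3×1870/(2π×1.5²) × 0.24644 = 396.83 × 0.24644 = 97.79 kPa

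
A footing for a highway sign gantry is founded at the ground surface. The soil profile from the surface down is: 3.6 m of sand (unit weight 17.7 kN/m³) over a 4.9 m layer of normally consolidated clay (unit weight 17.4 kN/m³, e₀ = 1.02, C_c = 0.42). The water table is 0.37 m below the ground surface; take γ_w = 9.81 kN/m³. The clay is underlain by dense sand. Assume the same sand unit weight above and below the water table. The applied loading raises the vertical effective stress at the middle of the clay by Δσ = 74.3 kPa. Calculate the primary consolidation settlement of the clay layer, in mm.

S_c ≈ 400 mm

Mid-depth of clay below the ground surface: z = 3.6 + 4.9/2 = 6.05 m.
Total vertical stress at mid-clay: σ_v = 17.7×3.6 + 17.4×2.45 = 106.35 kPa.
Pore pressure: u = 9.81×(6.05 − 0.37) = 55.721 kPa.
Initial effective stress: σ'_0 = σ_v − u = 106.35 − 55.721 = 50.629 kPa.
Final effective stress: σ'_f = σ'_0 + Δσ = 50.629 + 74.3 = 124.93 kPa.
Normally consolidated clay, so the full stress increment lies on the virgin compression line:
S_c = C_c·H/(1+e₀)·log₁₀(σ'_f/σ'_0) = 0.42×4.9/(1+1.02)×log₁₀(124.93/50.629)
    = 1.0188 × 0.39227 = 0.3996 m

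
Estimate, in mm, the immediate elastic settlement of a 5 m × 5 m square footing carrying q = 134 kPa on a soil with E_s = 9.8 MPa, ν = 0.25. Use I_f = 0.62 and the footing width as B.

S_e ≈ 39.7 mm

Immediate (elastic) settlement: S_e = q·B·(1−ν²)/E_s · I_f.
E_s = 9.8 MPa = 9800 kPa.
S_e = 134 × 5 × (1 − 0.25²) / 9800 × 0.62
    = 134 × 5 × 0.9375 / 9800 × 0.62
    = 0.03974 m = 39.74 mm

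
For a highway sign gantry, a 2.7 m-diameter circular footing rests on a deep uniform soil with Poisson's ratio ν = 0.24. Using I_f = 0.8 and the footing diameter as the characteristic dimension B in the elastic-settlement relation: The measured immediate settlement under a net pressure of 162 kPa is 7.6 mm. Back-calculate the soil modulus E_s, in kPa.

E_s ≈ 43400 kPa

S_e = q·B·(1−ν²)/E_s · I_f  ⇒  E_s = q·B·(1−ν²)·I_f / S_e.
E_s = 162 × 2.7 × 0.9424 × 0.8 / 0.0076 = 43390 kPa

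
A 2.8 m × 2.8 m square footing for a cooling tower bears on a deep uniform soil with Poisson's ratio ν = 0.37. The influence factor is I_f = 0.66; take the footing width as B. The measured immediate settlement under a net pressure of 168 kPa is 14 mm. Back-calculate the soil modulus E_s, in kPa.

S_e = q·B·(1−ν²)/E_s · I_f  ⇒  E_s = q·B·(1−ν²)·I_f / S_e.
E_s = 168 × 2.8 × 0.8631 × 0.66 / 0.014 = 19140 kPa

E_s ≈ 19100 kPa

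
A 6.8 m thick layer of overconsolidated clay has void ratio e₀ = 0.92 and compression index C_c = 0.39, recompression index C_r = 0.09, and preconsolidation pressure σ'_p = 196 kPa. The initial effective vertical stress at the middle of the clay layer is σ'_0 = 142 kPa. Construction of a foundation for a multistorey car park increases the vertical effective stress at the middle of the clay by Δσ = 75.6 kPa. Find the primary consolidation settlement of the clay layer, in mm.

Final effective stress: σ'_f = 142 + 75.6 = 217.6 kPa.
σ'_f = 217.6 > σ'_p = 196 kPa, so the stress path crosses the preconsolidation pressure — recompression up to σ'_p, then virgin compression beyond:
S_c = H/(1+e₀)·[C_r·log₁₀(σ'_p/σ'_0) + C_c·log₁₀(σ'_f/σ'_p)]
    = 6.8/1.92 × [0.09×log₁₀(196/142) + 0.39×log₁₀(217.6/196)]
    = 3.5417 × [0.012597 + 0.017707] = 0.1073 m

S_c ≈ 107 mm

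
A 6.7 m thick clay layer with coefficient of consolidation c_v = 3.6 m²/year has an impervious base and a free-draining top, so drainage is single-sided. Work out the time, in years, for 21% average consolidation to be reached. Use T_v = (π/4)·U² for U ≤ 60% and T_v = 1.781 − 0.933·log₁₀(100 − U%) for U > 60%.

Drainage path length: H_d = H = 6.7 m (single drainage).
U ≤ 60%: T_v = (π/4)·U² = (π/4)×0.21² = 0.034636.
t = T_v·H_d²/c_v = 0.034636×6.7²/3.6 = 0.4319 years.

t ≈ 0.432 years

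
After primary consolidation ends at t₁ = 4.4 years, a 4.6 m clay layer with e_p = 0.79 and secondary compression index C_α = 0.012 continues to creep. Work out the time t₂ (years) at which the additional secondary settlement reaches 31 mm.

t₂ ≈ 44.5 years

S_s = C_α·H/(1+e_p)·log₁₀(t₂/t₁) ⇒ log₁₀(t₂/t₁) = S_s·(1+e_p)/(C_α·H).
log₁₀(t₂/t₁) = 0.031 × (1+0.79) / (0.012×4.6) = 1.005
t₂ = t₁ × 10^1.005 = 4.4 × 10.12 = 44.54 years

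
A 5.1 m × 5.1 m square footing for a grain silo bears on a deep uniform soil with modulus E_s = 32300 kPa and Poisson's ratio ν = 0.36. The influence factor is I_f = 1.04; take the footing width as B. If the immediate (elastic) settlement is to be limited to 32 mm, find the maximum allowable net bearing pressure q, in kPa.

q ≈ 224 kPa

S_e = q·B·(1−ν²)/E_s · I_f  ⇒  q = S_e·E_s / (B·(1−ν²)·I_f).
q = 0.032 × 32300 / (5.1 × 0.8704 × 1.04) = 223.9 kPa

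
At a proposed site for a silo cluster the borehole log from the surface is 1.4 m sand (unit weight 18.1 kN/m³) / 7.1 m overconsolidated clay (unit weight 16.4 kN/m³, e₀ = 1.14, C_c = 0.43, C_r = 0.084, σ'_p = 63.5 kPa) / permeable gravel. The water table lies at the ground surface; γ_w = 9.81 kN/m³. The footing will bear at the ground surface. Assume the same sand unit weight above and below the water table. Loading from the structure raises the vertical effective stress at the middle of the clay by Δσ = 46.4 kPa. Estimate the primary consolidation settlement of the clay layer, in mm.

S_c ≈ 226 mm

Mid-depth of clay below the ground surface: z = 1.4 + 7.1/2 = 4.95 m.
Total vertical stress at mid-clay: σ_v = 18.1×1.4 + 16.4×3.55 = 83.56 kPa.
Pore pressure: u = 9.81×(4.95 − 0) = 48.56 kPa.
Initial effective stress: σ'_0 = σ_v − u = 83.56 − 48.56 = 35 kPa.
Final effective stress: σ'_f = 35 + 46.4 = 81.4 kPa.
σ'_f = 81.4 > σ'_p = 63.5 kPa, so the stress path crosses the preconsolidation pressure — recompression up to σ'_p, then virgin compression beyond:
S_c = H/(1+e₀)·[C_r·log₁₀(σ'_p/σ'_0) + C_c·log₁₀(σ'_f/σ'_p)]
    = 7.1/2.14 × [0.084×log₁₀(63.5/35) + 0.43×log₁₀(81.4/63.5)]
    = 3.3178 × [0.021731 + 0.046376] = 0.226 m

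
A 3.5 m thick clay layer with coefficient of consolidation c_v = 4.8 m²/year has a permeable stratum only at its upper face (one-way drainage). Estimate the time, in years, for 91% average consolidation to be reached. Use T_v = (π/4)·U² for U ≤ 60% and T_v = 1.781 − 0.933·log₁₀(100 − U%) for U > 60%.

Drainage path length: H_d = H = 3.5 m (single drainage).
U > 60%: T_v = 1.781 − 0.933·log₁₀(100 − 91) = 0.89069.
t = T_v·H_d²/c_v = 0.89069×3.5²/4.8 = 2.273 years.

t ≈ 2.27 years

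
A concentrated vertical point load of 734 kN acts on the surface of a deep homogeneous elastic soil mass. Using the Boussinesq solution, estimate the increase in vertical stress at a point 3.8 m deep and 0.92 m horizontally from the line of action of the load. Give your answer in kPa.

Boussinesq vertical stress below a point load on an elastic half-space:
Δσ_z = 3P/(2πz²) · [1 + (r/z)²]^(−5/2)
r/z = 0.92/3.8 = 0.24211; [1+(r/z)²]^(−5/2) = 0.86727.
Δσ_z = 3×734/(2π×3.8²) × 0.86727 = 24.27 × 0.86727 = 21.05 kPa

Δσ_z ≈ 21 kPa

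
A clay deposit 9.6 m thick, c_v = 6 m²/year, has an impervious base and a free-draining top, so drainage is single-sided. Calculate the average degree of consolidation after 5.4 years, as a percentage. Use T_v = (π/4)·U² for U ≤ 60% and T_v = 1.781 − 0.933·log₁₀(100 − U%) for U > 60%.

Drainage path length: H_d = H = 9.6 m (single drainage).
T_v = c_v·t/H_d² = 6×5.4/9.6² = 0.35156.
T_v = 0.35156 corresponds to the U > 60% branch:
U = 1 − 10^((1.781 − T_v)/0.933)/100 = 0.6595

U ≈ 66 %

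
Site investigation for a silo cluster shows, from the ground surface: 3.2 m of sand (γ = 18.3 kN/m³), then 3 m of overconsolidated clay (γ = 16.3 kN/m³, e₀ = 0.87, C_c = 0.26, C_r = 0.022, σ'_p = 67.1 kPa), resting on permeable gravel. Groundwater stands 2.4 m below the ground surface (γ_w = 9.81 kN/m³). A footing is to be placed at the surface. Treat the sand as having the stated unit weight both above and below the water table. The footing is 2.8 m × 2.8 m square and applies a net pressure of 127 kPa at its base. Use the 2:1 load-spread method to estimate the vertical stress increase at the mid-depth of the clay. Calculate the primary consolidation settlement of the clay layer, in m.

Mid-depth of clay below the ground surface: z = 3.2 + 3/2 = 4.7 m.
Total vertical stress at mid-clay: σ_v = 18.3×3.2 + 16.3×1.5 = 83.01 kPa.
Pore pressure: u = 9.81×(4.7 − 2.4) = 22.563 kPa.
Initial effective stress: σ'_0 = σ_v − u = 83.01 − 22.563 = 60.447 kPa.
Stress increase at mid-clay by the 2:1 spreading method:
Δσ = qBL/((B+z)(L+z)) = 127×2.8×2.8/((2.8+4.7)(2.8+4.7)) = 17.701 kPa
Final effective stress: σ'_f = 60.447 + 17.701 = 78.148 kPa.
σ'_f = 78.148 > σ'_p = 67.1 kPa, so the stress path crosses the preconsolidation pressure — recompression up to σ'_p, then virgin compression beyond:
S_c = H/(1+e₀)·[C_r·log₁₀(σ'_p/σ'_0) + C_c·log₁₀(σ'_f/σ'_p)]
    = 3/1.87 × [0.022×log₁₀(67.1/60.447) + 0.26×log₁₀(78.148/67.1)]
    = 1.6043 × [0.00099765 + 0.017211] = 0.02921 m

S_c ≈ 0.0292 m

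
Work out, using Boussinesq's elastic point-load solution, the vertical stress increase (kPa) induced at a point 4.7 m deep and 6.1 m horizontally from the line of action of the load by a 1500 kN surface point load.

Boussinesq vertical stress below a point load on an elastic half-space:
Δσ_z = 3P/(2πz²) · [1 + (r/z)²]^(−5/2)
r/z = 6.1/4.7 = 1.2979; [1+(r/z)²]^(−5/2) = 0.084694.
Δσ_z = 3×1500/(2π×4.7²) × 0.084694 = 32.422 × 0.084694 = 2.746 kPa

Δσ_z ≈ 2.75 kPa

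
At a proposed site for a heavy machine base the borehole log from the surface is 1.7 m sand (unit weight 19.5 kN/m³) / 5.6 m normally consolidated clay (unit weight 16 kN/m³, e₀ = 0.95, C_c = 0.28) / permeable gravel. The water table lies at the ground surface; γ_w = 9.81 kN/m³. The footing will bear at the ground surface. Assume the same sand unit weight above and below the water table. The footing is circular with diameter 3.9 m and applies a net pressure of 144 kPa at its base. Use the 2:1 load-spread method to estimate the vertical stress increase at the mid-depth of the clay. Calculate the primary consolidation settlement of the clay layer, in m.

S_c ≈ 0.227 m

Mid-depth of clay below the ground surface: z = 1.7 + 5.6/2 = 4.5 m.
Total vertical stress at mid-clay: σ_v = 19.5×1.7 + 16×2.8 = 77.95 kPa.
Pore pressure: u = 9.81×(4.5 − 0) = 44.145 kPa.
Initial effective stress: σ'_0 = σ_v − u = 77.95 − 44.145 = 33.805 kPa.
Stress increase at mid-clay by the 2:1 spreading method:
Δσ ≈ qD²/(D+z)² = 144×3.9²/(3.9+4.5)² = 31.041 kPa
Final effective stress: σ'_f = σ'_0 + Δσ = 33.805 + 31.041 = 64.846 kPa.
Normally consolidated clay, so the full stress increment lies on the virgin compression line:
S_c = C_c·H/(1+e₀)·log₁₀(σ'_f/σ'_0) = 0.28×5.6/(1+0.95)×log₁₀(64.846/33.805)
    = 0.8041 × 0.2829 = 0.2275 m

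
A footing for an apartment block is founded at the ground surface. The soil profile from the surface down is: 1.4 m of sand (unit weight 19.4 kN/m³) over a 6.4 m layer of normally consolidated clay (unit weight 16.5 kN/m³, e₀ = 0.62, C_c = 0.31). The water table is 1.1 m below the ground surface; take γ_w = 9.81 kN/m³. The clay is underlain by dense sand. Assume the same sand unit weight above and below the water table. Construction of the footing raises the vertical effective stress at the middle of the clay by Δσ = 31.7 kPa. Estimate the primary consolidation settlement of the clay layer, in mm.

S_c ≈ 281 mm

Mid-depth of clay below the ground surface: z = 1.4 + 6.4/2 = 4.6 m.
Total vertical stress at mid-clay: σ_v = 19.4×1.4 + 16.5×3.2 = 79.96 kPa.
Pore pressure: u = 9.81×(4.6 − 1.1) = 34.335 kPa.
Initial effective stress: σ'_0 = σ_v − u = 79.96 − 34.335 = 45.625 kPa.
Final effective stress: σ'_f = σ'_0 + Δσ = 45.625 + 31.7 = 77.325 kPa.
Normally consolidated clay, so the full stress increment lies on the virgin compression line:
S_c = C_c·H/(1+e₀)·log₁₀(σ'_f/σ'_0) = 0.31×6.4/(1+0.62)×log₁₀(77.325/45.625)
    = 1.2247 × 0.22912 = 0.2806 m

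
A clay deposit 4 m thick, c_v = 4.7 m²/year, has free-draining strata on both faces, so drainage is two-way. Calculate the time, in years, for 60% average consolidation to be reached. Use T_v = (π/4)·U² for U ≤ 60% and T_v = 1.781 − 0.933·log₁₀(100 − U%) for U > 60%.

Drainage path length: H_d = H/2 = 2 m (double drainage).
U ≤ 60%: T_v = (π/4)·U² = (π/4)×0.6² = 0.28274.
t = T_v·H_d²/c_v = 0.28274×2²/4.7 = 0.2406 years.

t ≈ 0.241 years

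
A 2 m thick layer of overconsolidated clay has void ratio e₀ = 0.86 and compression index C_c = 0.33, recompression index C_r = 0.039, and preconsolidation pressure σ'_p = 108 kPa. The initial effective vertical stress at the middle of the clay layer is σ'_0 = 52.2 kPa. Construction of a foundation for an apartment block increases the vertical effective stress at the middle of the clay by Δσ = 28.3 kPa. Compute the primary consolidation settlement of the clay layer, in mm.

Final effective stress: σ'_f = 52.2 + 28.3 = 80.5 kPa.
σ'_f = 80.5 ≤ σ'_p = 108 kPa, so the clay remains overconsolidated and only the recompression index applies:
S_c = C_r·H/(1+e₀)·log₁₀(σ'_f/σ'_0) = 0.039×2/1.86×log₁₀(80.5/52.2)
    = 0.041937 × 0.18813 = 0.00789 m

S_c ≈ 7.89 mm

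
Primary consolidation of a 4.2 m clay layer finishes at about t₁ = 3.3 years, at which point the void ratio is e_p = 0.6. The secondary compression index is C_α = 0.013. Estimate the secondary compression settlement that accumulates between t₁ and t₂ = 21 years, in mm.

S_s ≈ 27.4 mm

Secondary compression: S_s = C_α·H/(1+e_p)·log₁₀(t₂/t₁)
S_s = 0.013×4.2/(1+0.6)×log₁₀(21/3.3)
    = 0.03413 × 0.8037 = 0.02743 m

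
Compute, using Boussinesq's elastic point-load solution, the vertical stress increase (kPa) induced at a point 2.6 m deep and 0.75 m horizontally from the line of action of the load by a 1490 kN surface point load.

Δσ_z ≈ 86.2 kPa

Boussinesq vertical stress below a point load on an elastic half-space:
Δσ_z = 3P/(2πz²) · [1 + (r/z)²]^(−5/2)
r/z = 0.75/2.6 = 0.28846; [1+(r/z)²]^(−5/2) = 0.81888.
Δσ_z = 3×1490/(2π×2.6²) × 0.81888 = 105.24 × 0.81888 = 86.18 kPa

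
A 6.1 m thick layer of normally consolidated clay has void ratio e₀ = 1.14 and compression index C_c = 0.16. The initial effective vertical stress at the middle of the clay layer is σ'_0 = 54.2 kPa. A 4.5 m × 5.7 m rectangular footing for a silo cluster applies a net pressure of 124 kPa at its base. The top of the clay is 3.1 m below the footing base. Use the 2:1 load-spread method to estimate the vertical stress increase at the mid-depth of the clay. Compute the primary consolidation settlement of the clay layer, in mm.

S_c ≈ 75.6 mm

Mid-depth of clay below the footing base: z = 3.1 + 6.1/2 = 6.15 m.
Stress increase at mid-clay by the 2:1 spreading method:
Δσ = qBL/((B+z)(L+z)) = 124×4.5×5.7/((4.5+6.15)(5.7+6.15)) = 25.202 kPa
Final effective stress: σ'_f = σ'_0 + Δσ = 54.2 + 25.202 = 79.402 kPa.
Normally consolidated clay, so the full stress increment lies on the virgin compression line:
S_c = C_c·H/(1+e₀)·log₁₀(σ'_f/σ'_0) = 0.16×6.1/(1+1.14)×log₁₀(79.402/54.2)
    = 0.45607 × 0.16583 = 0.07563 m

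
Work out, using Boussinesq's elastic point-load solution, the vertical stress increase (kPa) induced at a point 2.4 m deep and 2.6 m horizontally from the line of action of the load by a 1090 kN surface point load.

Δσ_z ≈ 13 kPa

Boussinesq vertical stress below a point load on an elastic half-space:
Δσ_z = 3P/(2πz²) · [1 + (r/z)²]^(−5/2)
r/z = 2.6/2.4 = 1.0833; [1+(r/z)²]^(−5/2) = 0.14356.
Δσ_z = 3×1090/(2π×2.4²) × 0.14356 = 90.354 × 0.14356 = 12.97 kPa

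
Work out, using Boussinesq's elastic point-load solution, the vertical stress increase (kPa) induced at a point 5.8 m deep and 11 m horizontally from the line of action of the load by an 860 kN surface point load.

Δσ_z ≈ 0.269 kPa

Boussinesq vertical stress below a point load on an elastic half-space:
Δσ_z = 3P/(2πz²) · [1 + (r/z)²]^(−5/2)
r/z = 11/5.8 = 1.8966; [1+(r/z)²]^(−5/2) = 0.022072.
Δσ_z = 3×860/(2π×5.8²) × 0.022072 = 12.206 × 0.022072 = 0.2694 kPa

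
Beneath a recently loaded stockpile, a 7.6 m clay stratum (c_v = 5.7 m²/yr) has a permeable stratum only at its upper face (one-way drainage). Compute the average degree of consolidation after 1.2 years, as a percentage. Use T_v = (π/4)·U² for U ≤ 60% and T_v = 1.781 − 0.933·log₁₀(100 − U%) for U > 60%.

U ≈ 38.8 %

Drainage path length: H_d = H = 7.6 m (single drainage).
T_v = c_v·t/H_d² = 5.7×1.2/7.6² = 0.11842.
T_v = 0.11842 corresponds to the U ≤ 60% branch:
U = √(4T_v/π) = 0.3883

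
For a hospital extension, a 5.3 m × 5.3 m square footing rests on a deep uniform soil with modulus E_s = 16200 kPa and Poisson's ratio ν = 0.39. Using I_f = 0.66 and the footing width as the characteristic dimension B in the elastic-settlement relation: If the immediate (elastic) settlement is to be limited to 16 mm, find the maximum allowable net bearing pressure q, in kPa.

S_e = q·B·(1−ν²)/E_s · I_f  ⇒  q = S_e·E_s / (B·(1−ν²)·I_f).
q = 0.016 × 16200 / (5.3 × 0.8479 × 0.66) = 87.39 kPa

q ≈ 87.4 kPa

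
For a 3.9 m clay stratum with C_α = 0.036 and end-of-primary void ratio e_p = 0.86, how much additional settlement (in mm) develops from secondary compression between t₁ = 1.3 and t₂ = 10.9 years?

Secondary compression: S_s = C_α·H/(1+e_p)·log₁₀(t₂/t₁)
S_s = 0.036×3.9/(1+0.86)×log₁₀(10.9/1.3)
    = 0.07548 × 0.9235 = 0.06971 m

S_s ≈ 69.7 mm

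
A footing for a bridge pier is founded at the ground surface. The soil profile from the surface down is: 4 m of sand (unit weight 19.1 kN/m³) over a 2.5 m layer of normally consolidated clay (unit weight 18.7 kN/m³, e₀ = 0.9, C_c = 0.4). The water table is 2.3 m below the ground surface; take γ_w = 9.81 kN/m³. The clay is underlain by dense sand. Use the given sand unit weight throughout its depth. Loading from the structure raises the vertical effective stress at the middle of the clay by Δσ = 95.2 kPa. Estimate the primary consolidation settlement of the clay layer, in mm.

S_c ≈ 195 mm

Mid-depth of clay below the ground surface: z = 4 + 2.5/2 = 5.25 m.
Total vertical stress at mid-clay: σ_v = 19.1×4 + 18.7×1.25 = 99.775 kPa.
Pore pressure: u = 9.81×(5.25 − 2.3) = 28.94 kPa.
Initial effective stress: σ'_0 = σ_v − u = 99.775 − 28.94 = 70.835 kPa.
Final effective stress: σ'_f = σ'_0 + Δσ = 70.835 + 95.2 = 166.03 kPa.
Normally consolidated clay, so the full stress increment lies on the virgin compression line:
S_c = C_c·H/(1+e₀)·log₁₀(σ'_f/σ'_0) = 0.4×2.5/(1+0.9)×log₁₀(166.03/70.835)
    = 0.52632 × 0.36994 = 0.1947 m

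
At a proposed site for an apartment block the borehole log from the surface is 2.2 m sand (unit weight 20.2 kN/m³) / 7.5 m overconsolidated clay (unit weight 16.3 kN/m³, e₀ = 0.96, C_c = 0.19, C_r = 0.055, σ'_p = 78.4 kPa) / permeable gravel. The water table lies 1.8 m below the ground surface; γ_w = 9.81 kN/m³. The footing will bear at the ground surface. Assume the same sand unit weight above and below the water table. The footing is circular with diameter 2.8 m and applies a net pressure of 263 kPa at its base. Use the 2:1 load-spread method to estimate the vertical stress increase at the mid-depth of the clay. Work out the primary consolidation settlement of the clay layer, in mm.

Mid-depth of clay below the ground surface: z = 2.2 + 7.5/2 = 5.95 m.
Total vertical stress at mid-clay: σ_v = 20.2×2.2 + 16.3×3.75 = 105.56 kPa.
Pore pressure: u = 9.81×(5.95 − 1.8) = 40.712 kPa.
Initial effective stress: σ'_0 = σ_v − u = 105.56 − 40.712 = 64.848 kPa.
Stress increase at mid-clay by the 2:1 spreading method:
Δσ ≈ qD²/(D+z)² = 263×2.8²/(2.8+5.95)² = 26.931 kPa
Final effective stress: σ'_f = 64.848 + 26.931 = 91.779 kPa.
σ'_f = 91.779 > σ'_p = 78.4 kPa, so the stress path crosses the preconsolidation pressure — recompression up to σ'_p, then virgin compression beyond:
S_c = H/(1+e₀)·[C_r·log₁₀(σ'_p/σ'_0) + C_c·log₁₀(σ'_f/σ'_p)]
    = 7.5/1.96 × [0.055×log₁₀(78.4/64.848) + 0.19×log₁₀(91.779/78.4)]
    = 3.8265 × [0.0045331 + 0.013001] = 0.06709 m

S_c ≈ 67.1 mm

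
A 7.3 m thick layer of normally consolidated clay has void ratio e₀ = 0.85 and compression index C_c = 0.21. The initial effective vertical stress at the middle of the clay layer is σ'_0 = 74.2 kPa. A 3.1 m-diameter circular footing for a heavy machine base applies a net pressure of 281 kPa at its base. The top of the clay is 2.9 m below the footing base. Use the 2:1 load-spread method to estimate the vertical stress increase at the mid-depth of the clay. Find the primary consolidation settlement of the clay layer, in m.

S_c ≈ 0.119 m

Mid-depth of clay below the footing base: z = 2.9 + 7.3/2 = 6.55 m.
Stress increase at mid-clay by the 2:1 spreading method:
Δσ ≈ qD²/(D+z)² = 281×3.1²/(3.1+6.55)² = 28.998 kPa
Final effective stress: σ'_f = σ'_0 + Δσ = 74.2 + 28.998 = 103.2 kPa.
Normally consolidated clay, so the full stress increment lies on the virgin compression line:
S_c = C_c·H/(1+e₀)·log₁₀(σ'_f/σ'_0) = 0.21×7.3/(1+0.85)×log₁₀(103.2/74.2)
    = 0.82865 × 0.14328 = 0.1187 m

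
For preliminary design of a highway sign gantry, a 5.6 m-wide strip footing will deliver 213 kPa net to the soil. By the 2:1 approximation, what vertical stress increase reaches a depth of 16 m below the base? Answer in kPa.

Δσ_z ≈ 55.2 kPa

By the 2:1 method the load spreads at 1 horizontal : 2 vertical, so at depth z the loaded area has grown by z in each plan dimension:
Δσ = qB/(B+z) = 213×5.6/(5.6+16) = 55.222 kPa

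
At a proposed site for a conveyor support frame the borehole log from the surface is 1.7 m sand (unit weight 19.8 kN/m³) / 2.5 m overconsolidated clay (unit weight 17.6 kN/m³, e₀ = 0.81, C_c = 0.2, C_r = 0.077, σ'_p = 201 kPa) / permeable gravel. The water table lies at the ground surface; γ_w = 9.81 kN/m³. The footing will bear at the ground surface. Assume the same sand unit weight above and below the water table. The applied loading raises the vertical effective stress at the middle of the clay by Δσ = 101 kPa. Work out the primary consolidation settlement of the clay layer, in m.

S_c ≈ 0.0723 m

Mid-depth of clay below the ground surface: z = 1.7 + 2.5/2 = 2.95 m.
Total vertical stress at mid-clay: σ_v = 19.8×1.7 + 17.6×1.25 = 55.66 kPa.
Pore pressure: u = 9.81×(2.95 − 0) = 28.94 kPa.
Initial effective stress: σ'_0 = σ_v − u = 55.66 − 28.94 = 26.72 kPa.
Final effective stress: σ'_f = 26.72 + 101 = 127.72 kPa.
σ'_f = 127.72 ≤ σ'_p = 201 kPa, so the clay remains overconsolidated and only the recompression index applies:
S_c = C_r·H/(1+e₀)·log₁₀(σ'_f/σ'_0) = 0.077×2.5/1.81×log₁₀(127.72/26.72)
    = 0.10635 × 0.67942 = 0.07226 m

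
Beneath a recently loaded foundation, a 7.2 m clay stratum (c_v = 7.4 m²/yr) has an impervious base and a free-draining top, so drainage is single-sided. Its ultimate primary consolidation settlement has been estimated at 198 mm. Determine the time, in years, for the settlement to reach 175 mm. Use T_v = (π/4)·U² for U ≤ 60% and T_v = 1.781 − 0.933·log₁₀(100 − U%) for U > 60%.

Drainage path length: H_d = H = 7.2 m (single drainage).
U = S(t)/S_ult = 175/198 = 0.8838.
U > 60%: T_v = 1.781 − 0.933·log₁₀(100 − 88.384) = 0.7873.
t = T_v·H_d²/c_v = 0.7873×7.2²/7.4 = 5.515 years.

t ≈ 5.52 years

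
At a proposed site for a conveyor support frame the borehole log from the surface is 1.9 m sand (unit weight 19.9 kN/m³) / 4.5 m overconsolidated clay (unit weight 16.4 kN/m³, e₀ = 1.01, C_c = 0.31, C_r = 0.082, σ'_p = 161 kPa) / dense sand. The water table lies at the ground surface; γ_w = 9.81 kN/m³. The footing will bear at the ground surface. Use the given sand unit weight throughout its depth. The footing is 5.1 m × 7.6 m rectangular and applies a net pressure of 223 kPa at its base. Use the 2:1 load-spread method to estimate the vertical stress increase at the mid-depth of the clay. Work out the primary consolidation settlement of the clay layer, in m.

Mid-depth of clay below the ground surface: z = 1.9 + 4.5/2 = 4.15 m.
Total vertical stress at mid-clay: σ_v = 19.9×1.9 + 16.4×2.25 = 74.71 kPa.
Pore pressure: u = 9.81×(4.15 − 0) = 40.712 kPa.
Initial effective stress: σ'_0 = σ_v − u = 74.71 − 40.712 = 33.998 kPa.
Stress increase at mid-clay by the 2:1 spreading method:
Δσ = qBL/((B+z)(L+z)) = 223×5.1×7.6/((5.1+4.15)(7.6+4.15)) = 79.526 kPa
Final effective stress: σ'_f = 33.998 + 79.526 = 113.52 kPa.
σ'_f = 113.52 ≤ σ'_p = 161 kPa, so the clay remains overconsolidated and only the recompression index applies:
S_c = C_r·H/(1+e₀)·log₁₀(σ'_f/σ'_0) = 0.082×4.5/2.01×log₁₀(113.52/33.998)
    = 0.18358 × 0.52362 = 0.09613 m

S_c ≈ 0.0961 m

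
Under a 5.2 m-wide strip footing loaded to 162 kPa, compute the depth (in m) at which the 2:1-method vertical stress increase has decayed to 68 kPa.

z ≈ 7.19 m

2:1 spreading — at depth z the loaded area has grown by z in each plan dimension:
qB/(B+z) = Δσ_z ⇒ z = qB/Δσ_z − B = 162×5.2/68 − 5.2 = 7.188 m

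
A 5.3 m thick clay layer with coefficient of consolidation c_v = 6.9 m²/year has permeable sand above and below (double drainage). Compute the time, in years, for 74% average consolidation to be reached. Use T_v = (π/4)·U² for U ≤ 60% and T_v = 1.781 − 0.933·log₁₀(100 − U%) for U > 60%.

t ≈ 0.469 years

Drainage path length: H_d = H/2 = 2.65 m (double drainage).
U > 60%: T_v = 1.781 − 0.933·log₁₀(100 − 74) = 0.46083.
t = T_v·H_d²/c_v = 0.46083×2.65²/6.9 = 0.469 years.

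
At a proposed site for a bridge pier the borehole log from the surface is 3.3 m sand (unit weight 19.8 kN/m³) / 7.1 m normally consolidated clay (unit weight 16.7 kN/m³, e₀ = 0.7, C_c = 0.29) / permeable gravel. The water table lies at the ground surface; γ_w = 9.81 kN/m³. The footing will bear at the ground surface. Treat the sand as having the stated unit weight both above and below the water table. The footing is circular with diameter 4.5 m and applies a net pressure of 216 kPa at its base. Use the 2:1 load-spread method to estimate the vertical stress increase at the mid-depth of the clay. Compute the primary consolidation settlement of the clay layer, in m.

S_c ≈ 0.244 m

Mid-depth of clay below the ground surface: z = 3.3 + 7.1/2 = 6.85 m.
Total vertical stress at mid-clay: σ_v = 19.8×3.3 + 16.7×3.55 = 124.62 kPa.
Pore pressure: u = 9.81×(6.85 − 0) = 67.198 kPa.
Initial effective stress: σ'_0 = σ_v − u = 124.62 − 67.198 = 57.422 kPa.
Stress increase at mid-clay by the 2:1 spreading method:
Δσ ≈ qD²/(D+z)² = 216×4.5²/(4.5+6.85)² = 33.954 kPa
Final effective stress: σ'_f = σ'_0 + Δσ = 57.422 + 33.954 = 91.376 kPa.
Normally consolidated clay, so the full stress increment lies on the virgin compression line:
S_c = C_c·H/(1+e₀)·log₁₀(σ'_f/σ'_0) = 0.29×7.1/(1+0.7)×log₁₀(91.376/57.422)
    = 1.2112 × 0.20175 = 0.2444 m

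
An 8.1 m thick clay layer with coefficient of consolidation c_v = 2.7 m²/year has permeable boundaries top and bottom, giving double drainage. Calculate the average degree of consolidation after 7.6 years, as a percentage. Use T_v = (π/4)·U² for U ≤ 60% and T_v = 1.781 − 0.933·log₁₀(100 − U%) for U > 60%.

Drainage path length: H_d = H/2 = 4.05 m (double drainage).
T_v = c_v·t/H_d² = 2.7×7.6/4.05² = 1.251.
T_v = 1.251 corresponds to the U > 60% branch:
U = 1 − 10^((1.781 − T_v)/0.933)/100 = 0.963

U ≈ 96.3 %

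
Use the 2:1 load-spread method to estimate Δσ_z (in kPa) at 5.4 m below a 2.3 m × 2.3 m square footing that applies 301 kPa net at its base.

By the 2:1 method the load spreads at 1 horizontal : 2 vertical, so at depth z the loaded area has grown by z in each plan dimension:
Δσ = qBL/((B+z)(L+z)) = 301×2.3×2.3/((2.3+5.4)(2.3+5.4)) = 26.856 kPa

Δσ_z ≈ 26.9 kPa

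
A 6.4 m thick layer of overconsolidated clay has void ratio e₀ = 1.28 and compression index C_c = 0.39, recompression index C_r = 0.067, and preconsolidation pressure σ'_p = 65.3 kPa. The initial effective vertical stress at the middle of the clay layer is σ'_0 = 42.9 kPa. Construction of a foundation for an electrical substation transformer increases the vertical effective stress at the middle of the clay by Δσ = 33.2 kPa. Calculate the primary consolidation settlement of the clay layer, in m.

Final effective stress: σ'_f = 42.9 + 33.2 = 76.1 kPa.
σ'_f = 76.1 > σ'_p = 65.3 kPa, so the stress path crosses the preconsolidation pressure — recompression up to σ'_p, then virgin compression beyond:
S_c = H/(1+e₀)·[C_r·log₁₀(σ'_p/σ'_0) + C_c·log₁₀(σ'_f/σ'_p)]
    = 6.4/2.28 × [0.067×log₁₀(65.3/42.9) + 0.39×log₁₀(76.1/65.3)]
    = 2.807 × [0.012225 + 0.025924] = 0.1071 m

S_c ≈ 0.107 m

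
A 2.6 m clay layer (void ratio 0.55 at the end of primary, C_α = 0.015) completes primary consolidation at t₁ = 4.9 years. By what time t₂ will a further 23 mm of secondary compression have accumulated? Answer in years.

t₂ ≈ 40.2 years

S_s = C_α·H/(1+e_p)·log₁₀(t₂/t₁) ⇒ log₁₀(t₂/t₁) = S_s·(1+e_p)/(C_α·H).
log₁₀(t₂/t₁) = 0.023 × (1+0.55) / (0.015×2.6) = 0.9141
t₂ = t₁ × 10^0.9141 = 4.9 × 8.205 = 40.21 years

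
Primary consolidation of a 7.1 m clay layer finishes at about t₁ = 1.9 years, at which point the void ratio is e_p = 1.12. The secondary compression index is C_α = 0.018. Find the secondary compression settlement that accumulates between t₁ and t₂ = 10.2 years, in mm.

Secondary compression: S_s = C_α·H/(1+e_p)·log₁₀(t₂/t₁)
S_s = 0.018×7.1/(1+1.12)×log₁₀(10.2/1.9)
    = 0.06028 × 0.7298 = 0.044 m

S_s ≈ 44 mm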